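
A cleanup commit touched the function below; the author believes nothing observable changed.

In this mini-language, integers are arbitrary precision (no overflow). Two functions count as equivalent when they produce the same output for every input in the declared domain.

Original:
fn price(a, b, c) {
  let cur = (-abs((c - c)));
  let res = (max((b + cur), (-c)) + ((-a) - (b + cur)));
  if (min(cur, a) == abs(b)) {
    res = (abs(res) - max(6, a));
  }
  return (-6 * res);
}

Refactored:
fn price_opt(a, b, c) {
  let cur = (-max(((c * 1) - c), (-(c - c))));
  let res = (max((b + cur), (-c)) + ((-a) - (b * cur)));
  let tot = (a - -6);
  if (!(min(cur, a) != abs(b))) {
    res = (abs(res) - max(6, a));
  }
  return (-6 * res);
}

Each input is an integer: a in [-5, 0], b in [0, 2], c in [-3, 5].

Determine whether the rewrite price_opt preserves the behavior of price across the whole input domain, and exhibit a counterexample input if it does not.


Consider the input a=-5, b=1, c=-3.
price: cur becomes 0; next res becomes 7; next (min(cur, a) == abs(b)) evaluates to false; next final value -42
price_opt: cur becomes 0; next res becomes 8; next tot becomes 1; next (!(min(cur, a) != abs(b))) evaluates to false; next final value -48
-42 vs -48 — the two versions disagree here.
verdict: not equivalent; witness: a=-5, b=1, c=-3


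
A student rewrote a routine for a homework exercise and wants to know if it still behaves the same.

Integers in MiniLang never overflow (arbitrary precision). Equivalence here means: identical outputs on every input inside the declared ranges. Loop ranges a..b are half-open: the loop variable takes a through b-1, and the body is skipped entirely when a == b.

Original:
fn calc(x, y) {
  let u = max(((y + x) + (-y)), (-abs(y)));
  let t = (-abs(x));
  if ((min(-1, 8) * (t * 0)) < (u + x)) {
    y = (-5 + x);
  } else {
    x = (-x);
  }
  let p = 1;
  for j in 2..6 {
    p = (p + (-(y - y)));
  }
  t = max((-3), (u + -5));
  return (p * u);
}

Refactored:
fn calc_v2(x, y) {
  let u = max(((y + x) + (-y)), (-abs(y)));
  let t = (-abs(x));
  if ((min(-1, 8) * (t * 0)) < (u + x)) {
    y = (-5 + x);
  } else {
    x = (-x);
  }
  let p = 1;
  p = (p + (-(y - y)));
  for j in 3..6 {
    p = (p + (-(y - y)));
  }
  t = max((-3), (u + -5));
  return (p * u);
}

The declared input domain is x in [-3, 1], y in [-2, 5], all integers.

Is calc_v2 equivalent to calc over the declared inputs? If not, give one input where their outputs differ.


Side by side, the visible changes include: arithmetic usage differs, plus loop structure differs, plus statement counts differ.
One worked example (x=1, y=1) — calc: u := 1 | t := -1 | ((min(-1, 8) * (t * 0)) < (u + x)): true | y := -4 | p := 1 | iter j=2: | p := 1 | iter j=3: | p := 1 | iter j=4: | p := 1 | iter j=5: | p := 1 | t := -3 | result 1; calc_v2: u := 1 | t := -1 | ((min(-1, 8) * (t * 0)) < (u + x)): true | y := -4 | p := 1 | p := 1 | iter j=3: | p := 1 | iter j=4: | p := 1 | iter j=5: | p := 1 | t := -3 | result 1; agreement on 1.
Checked all 40 inputs in the declared domain: the outputs agree on every one.
verdict: equivalent


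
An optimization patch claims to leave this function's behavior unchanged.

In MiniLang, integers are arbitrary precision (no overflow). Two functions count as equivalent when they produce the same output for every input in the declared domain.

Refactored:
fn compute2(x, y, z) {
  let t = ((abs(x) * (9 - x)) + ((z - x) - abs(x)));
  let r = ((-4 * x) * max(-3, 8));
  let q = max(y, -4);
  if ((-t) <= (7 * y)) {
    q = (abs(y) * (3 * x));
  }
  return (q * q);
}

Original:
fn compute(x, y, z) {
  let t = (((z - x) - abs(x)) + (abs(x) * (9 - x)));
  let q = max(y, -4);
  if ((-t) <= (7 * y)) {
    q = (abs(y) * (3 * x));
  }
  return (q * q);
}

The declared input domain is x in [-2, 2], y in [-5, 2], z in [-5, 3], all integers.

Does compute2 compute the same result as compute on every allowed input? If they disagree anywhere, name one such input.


Equivalent. Among the additions is an assignment to `r` whose value nothing reads, and its value is discarded.
Checked all 360 inputs in the declared domain: the outputs agree on every one.
One worked example (x=-1, y=-4, z=2) — compute: t = 12; q = -4; ((-t) <= (7 * y)) -> false; return 16; compute2: t = 12; r = 32; q = -4; ((-t) <= (7 * y)) -> false; return 16; agreement on 16.
verdict: equivalent


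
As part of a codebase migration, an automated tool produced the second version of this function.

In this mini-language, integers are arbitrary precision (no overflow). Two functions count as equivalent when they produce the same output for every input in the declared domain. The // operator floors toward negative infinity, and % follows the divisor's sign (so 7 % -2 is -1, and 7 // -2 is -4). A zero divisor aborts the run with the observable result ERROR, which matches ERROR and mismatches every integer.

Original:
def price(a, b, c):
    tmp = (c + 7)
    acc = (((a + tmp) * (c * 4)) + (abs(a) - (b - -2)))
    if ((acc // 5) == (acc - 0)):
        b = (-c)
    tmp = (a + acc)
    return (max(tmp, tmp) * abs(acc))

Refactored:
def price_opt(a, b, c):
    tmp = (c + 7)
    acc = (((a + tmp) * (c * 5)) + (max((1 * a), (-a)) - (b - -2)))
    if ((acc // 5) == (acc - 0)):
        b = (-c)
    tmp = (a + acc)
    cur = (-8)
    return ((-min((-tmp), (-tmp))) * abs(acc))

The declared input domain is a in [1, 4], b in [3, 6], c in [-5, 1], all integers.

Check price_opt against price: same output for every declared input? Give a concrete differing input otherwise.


At a=1, b=3, c=-5: price gives -4032, price_opt gives -6162.
verdict: not equivalent; witness: a=1, b=3, c=-5


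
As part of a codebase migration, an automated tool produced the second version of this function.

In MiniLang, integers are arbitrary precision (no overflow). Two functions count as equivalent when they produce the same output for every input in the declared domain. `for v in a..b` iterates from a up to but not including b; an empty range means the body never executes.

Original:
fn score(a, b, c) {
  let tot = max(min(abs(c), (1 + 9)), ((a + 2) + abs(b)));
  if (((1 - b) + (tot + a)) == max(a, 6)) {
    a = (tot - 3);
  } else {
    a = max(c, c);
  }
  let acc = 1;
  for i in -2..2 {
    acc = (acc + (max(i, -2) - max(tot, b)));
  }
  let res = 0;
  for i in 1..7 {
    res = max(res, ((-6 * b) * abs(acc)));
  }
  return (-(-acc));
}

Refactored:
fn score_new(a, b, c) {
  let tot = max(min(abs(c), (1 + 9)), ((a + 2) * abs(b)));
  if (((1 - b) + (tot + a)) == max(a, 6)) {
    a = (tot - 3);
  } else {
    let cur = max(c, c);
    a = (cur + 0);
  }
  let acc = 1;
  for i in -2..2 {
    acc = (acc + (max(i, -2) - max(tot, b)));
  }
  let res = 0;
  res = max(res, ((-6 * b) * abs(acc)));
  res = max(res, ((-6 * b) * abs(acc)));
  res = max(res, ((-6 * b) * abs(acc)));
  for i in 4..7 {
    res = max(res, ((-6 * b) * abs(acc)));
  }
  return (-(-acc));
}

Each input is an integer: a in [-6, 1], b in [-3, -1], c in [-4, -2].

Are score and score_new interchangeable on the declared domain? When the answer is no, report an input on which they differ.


a=-2, b=-3, c=-2 yields -13 from score but -9 from score_new.
verdict: not equivalent; witness: a=-2, b=-3, c=-2


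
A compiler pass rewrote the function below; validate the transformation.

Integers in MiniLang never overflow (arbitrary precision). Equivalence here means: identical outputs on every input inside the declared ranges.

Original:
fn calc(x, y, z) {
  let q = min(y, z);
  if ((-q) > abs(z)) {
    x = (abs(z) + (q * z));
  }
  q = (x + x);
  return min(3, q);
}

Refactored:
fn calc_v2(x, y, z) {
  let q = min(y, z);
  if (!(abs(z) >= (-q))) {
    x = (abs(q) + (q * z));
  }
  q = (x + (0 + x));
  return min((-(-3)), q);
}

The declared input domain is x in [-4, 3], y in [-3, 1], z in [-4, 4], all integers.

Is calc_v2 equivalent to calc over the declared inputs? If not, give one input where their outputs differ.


Run the pair on x=-4, y=-3, z=0.
calc: q becomes -3; next ((-q) > abs(z)) evaluates to true; next x becomes 0; next q becomes 0; next final value 0
calc_v2: q becomes -3; next (!(abs(z) >= (-q))) evaluates to true; next x becomes 3; next q becomes 6; next final value 3
0 != 3, so the rewrite changes behavior.
verdict: not equivalent; witness: x=-4, y=-3, z=0


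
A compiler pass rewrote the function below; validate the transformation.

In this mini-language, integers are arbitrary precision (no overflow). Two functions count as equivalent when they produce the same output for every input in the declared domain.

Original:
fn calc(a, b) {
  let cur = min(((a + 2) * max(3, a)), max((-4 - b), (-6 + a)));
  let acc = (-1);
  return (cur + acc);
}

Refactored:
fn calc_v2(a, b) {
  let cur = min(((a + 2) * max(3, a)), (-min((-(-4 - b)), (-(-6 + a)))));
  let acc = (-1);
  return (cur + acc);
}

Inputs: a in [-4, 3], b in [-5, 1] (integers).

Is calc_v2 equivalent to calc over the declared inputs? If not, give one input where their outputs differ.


The two versions differ — the changes include min/max/abs usage differs.
As a probe, take a=1, b=1: calc runs cur becomes -5; next acc becomes -1; next final value -6; calc_v2 runs cur becomes -5; next acc becomes -1; next final value -6; both end at -6.
Across all 56 domain points the two functions coincide.
verdict: equivalent


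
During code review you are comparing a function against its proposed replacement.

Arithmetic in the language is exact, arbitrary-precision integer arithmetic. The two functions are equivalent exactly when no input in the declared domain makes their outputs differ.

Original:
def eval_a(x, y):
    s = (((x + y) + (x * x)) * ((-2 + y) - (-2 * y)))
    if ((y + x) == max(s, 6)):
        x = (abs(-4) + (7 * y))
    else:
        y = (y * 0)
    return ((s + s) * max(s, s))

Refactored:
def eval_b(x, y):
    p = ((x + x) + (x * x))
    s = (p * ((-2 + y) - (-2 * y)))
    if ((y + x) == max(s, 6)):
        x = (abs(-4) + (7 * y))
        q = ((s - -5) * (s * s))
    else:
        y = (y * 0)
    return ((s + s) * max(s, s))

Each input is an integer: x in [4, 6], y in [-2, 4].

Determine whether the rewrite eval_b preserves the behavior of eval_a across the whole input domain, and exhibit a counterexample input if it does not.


There is a counterexample at x=4, y=-2: 41472 on one side, 73728 on the other.
eval_a: s=-144, then ((y + x) == max(s, 6)) is false, then y=0, then returns 41472
eval_b: p=24, then s=-192, then ((y + x) == max(s, 6)) is false, then y=0, then returns 73728
verdict: not equivalent; witness: x=4, y=-2


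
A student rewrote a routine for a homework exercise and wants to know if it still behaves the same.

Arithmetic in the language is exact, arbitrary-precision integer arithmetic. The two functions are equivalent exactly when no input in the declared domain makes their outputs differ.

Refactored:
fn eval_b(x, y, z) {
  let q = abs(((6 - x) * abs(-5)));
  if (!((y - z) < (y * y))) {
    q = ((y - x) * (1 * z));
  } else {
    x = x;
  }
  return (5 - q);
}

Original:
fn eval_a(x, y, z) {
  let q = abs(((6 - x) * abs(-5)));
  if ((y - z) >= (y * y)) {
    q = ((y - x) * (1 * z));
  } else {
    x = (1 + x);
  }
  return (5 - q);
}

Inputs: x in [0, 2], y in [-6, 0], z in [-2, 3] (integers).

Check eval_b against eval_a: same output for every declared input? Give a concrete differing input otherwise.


Equivalent. The suspicious-looking change has no observable effect anywhere in the declared ranges.
Every one of the 126 inputs gives matching results.
One worked example (x=2, y=-2, z=-2) — eval_a: q becomes 20; next ((y - z) >= (y * y)) evaluates to false; next x becomes 3; next final value -15; eval_b: q becomes 20; next (!((y - z) < (y * y))) evaluates to false; next x becomes 2; next final value -15; agreement on -15.
verdict: equivalent


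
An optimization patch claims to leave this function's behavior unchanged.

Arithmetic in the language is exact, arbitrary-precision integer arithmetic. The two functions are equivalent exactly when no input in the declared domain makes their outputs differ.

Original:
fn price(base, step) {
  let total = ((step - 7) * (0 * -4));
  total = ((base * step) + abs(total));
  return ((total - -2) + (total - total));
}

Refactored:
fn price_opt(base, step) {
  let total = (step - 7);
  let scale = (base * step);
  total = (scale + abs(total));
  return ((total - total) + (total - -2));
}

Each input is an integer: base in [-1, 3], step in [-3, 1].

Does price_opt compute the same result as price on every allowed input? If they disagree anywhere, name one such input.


There is a counterexample at base=-1, step=-3: 5 on one side, 15 on the other.
price: total := 0 | total := 3 | result 5
price_opt: total := -10 | scale := 3 | total := 13 | result 15
verdict: not equivalent; witness: base=-1, step=-3


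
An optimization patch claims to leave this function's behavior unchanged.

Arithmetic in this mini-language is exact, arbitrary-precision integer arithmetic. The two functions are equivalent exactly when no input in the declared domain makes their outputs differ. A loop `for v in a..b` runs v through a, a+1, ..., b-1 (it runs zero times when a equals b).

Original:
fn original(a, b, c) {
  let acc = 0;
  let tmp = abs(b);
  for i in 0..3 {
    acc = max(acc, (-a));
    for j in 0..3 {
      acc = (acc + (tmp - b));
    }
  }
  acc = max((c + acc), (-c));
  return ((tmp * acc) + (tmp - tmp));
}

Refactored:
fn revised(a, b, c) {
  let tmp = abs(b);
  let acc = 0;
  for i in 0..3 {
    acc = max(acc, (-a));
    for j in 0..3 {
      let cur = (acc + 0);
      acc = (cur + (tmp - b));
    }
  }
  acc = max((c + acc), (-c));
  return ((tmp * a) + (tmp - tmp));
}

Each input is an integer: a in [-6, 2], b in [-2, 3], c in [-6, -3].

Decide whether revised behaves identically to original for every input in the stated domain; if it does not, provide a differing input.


These are not equivalent — on a=-6, b=-2, c=-6 the outputs split (72 vs -12).
original: acc becomes 0; next tmp becomes 2; next at i=0:; next acc becomes 6; next at j=0:; next acc becomes 10; next at j=1:; next acc becomes 14; next at j=2:; next acc becomes 18; next at i=1:; next acc becomes 18; next at j=0:; next acc becomes 22; next at j=1:; next acc becomes 26; next at j=2:; next acc becomes 30; next at i=2:; next acc becomes 30; next at j=0:; next acc becomes 34; next at j=1:; next acc becomes 38; next at j=2:; next acc becomes 42; next acc becomes 36; next final value 72
revised: tmp becomes 2; next acc becomes 0; next at i=0:; next acc becomes 6; next at j=0:; next cur becomes 6; next acc becomes 10; next at j=1:; next cur becomes 10; next acc becomes 14; next at j=2:; next cur becomes 14; next acc becomes 18; next at i=1:; next acc becomes 18; next at j=0:; next cur becomes 18; next acc becomes 22; next at j=1:; next cur becomes 22; next acc becomes 26; next at j=2:; next cur becomes 26; next acc becomes 30; next at i=2:; next acc becomes 30; next at j=0:; next cur becomes 30; next acc becomes 34; next at j=1:; next cur becomes 34; next acc becomes 38; next at j=2:; next cur becomes 38; next acc becomes 42; next acc becomes 36; next final value -12
verdict: not equivalent; witness: a=-6, b=-2, c=-6


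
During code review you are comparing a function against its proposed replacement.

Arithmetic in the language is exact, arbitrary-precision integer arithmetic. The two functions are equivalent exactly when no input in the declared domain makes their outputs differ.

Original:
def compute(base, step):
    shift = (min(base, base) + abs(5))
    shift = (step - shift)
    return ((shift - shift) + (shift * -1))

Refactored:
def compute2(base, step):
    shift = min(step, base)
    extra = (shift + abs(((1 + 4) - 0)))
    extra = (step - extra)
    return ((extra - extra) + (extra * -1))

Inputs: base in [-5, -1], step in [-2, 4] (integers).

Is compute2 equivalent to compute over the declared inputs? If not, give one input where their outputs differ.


Try base=-1, step=-2.
compute: shift=4, then shift=-6, then returns 6
compute2: shift=-2, then extra=3, then extra=-5, then returns 5
6 != 5, so the rewrite changes behavior.
verdict: not equivalent; witness: base=-1, step=-2


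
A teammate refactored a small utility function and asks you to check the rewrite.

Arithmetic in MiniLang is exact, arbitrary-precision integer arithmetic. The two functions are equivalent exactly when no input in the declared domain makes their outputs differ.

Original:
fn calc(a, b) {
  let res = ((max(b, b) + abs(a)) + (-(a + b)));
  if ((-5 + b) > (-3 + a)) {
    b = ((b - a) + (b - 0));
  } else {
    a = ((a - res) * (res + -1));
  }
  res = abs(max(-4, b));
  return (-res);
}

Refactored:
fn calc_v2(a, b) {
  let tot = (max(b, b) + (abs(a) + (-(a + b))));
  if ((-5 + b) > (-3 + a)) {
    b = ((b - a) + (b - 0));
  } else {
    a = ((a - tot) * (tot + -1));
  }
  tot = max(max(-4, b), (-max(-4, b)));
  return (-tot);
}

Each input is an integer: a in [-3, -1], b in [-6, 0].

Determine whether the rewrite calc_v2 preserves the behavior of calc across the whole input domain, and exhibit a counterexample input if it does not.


Reading the diff, among the changes: min/max/abs usage differs, plus constant usage differs, plus local variable names differ.
As a probe, take a=-1, b=-5: calc runs res=2, then ((-5 + b) > (-3 + a)) is false, then a=-3, then res=4, then returns -4; calc_v2 runs tot=2, then ((-5 + b) > (-3 + a)) is false, then a=-3, then tot=4, then returns -4; both end at -4.
Sweeping the whole domain (21 inputs) finds no disagreement.
verdict: equivalent


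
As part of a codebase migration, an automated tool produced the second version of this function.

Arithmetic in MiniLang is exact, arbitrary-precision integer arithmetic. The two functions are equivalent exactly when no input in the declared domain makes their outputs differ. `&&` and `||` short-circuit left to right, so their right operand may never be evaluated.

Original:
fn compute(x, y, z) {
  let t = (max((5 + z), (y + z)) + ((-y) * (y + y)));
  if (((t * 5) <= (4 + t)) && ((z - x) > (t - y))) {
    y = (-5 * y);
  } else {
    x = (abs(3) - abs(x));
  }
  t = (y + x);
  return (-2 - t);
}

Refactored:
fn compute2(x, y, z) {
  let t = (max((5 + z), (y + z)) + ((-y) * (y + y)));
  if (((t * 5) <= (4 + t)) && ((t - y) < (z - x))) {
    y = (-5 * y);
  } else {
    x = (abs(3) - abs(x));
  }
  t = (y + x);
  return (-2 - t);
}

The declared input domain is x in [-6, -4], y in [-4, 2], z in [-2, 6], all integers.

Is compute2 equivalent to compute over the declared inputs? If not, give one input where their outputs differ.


Changes here: comparison usage differs; the full 189-point sweep finds no disagreement.
verdict: equivalent


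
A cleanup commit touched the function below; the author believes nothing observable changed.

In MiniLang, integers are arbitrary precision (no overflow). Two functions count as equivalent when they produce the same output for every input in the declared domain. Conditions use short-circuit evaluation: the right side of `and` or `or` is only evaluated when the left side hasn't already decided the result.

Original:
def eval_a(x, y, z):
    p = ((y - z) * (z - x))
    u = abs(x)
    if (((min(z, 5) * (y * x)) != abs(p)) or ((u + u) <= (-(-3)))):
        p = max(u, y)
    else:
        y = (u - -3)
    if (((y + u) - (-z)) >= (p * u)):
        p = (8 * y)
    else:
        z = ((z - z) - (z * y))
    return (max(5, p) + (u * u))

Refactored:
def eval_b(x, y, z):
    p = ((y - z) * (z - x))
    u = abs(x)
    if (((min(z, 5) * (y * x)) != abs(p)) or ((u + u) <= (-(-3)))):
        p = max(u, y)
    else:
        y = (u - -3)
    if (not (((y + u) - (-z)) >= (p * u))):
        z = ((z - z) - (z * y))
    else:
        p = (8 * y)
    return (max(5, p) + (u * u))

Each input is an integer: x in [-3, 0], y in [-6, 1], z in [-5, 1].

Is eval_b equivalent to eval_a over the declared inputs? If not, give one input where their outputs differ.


Comparing the listings, the differences include: boolean connective usage differs.
As a probe, take x=-2, y=-5, z=1: eval_a runs p becomes -18; next u becomes 2; next (((min(z, 5) * (y * x)) != abs(p)) or ((u + u) <= (-(-3)))) evaluates to true; next p becomes 2; next (((y + u) - (-z)) >= (p * u)) evaluates to false; next z becomes 5; next final value 9; eval_b runs p becomes -18; next u becomes 2; next (((min(z, 5) * (y * x)) != abs(p)) or ((u + u) <= (-(-3)))) evaluates to true; next p becomes 2; next (not (((y + u) - (-z)) >= (p * u))) evaluates to true; next z becomes 5; next final value 9; both end at 9.
Across all 224 domain points the two functions coincide.
verdict: equivalent


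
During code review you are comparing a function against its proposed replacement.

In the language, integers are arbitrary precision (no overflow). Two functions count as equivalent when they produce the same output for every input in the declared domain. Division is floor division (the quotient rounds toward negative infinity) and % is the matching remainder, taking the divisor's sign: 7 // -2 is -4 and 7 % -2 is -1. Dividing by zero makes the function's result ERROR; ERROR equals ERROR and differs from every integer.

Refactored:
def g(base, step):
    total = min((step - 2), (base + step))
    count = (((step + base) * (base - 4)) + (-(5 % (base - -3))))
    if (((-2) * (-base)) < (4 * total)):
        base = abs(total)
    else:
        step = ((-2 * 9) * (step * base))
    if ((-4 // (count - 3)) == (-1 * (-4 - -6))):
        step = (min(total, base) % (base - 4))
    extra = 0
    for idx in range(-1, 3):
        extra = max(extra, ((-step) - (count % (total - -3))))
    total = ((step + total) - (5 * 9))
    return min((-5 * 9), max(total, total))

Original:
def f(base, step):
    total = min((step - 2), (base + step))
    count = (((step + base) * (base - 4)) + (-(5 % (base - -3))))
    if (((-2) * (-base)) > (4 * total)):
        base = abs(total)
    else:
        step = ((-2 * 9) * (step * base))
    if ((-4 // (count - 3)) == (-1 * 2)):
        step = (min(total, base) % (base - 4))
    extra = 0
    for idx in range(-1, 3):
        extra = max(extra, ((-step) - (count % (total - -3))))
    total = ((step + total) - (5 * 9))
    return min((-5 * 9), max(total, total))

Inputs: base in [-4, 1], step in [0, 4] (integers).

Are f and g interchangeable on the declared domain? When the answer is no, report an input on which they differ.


At base=0, step=1: f gives -45, g gives -46.
verdict: not equivalent; witness: base=0, step=1


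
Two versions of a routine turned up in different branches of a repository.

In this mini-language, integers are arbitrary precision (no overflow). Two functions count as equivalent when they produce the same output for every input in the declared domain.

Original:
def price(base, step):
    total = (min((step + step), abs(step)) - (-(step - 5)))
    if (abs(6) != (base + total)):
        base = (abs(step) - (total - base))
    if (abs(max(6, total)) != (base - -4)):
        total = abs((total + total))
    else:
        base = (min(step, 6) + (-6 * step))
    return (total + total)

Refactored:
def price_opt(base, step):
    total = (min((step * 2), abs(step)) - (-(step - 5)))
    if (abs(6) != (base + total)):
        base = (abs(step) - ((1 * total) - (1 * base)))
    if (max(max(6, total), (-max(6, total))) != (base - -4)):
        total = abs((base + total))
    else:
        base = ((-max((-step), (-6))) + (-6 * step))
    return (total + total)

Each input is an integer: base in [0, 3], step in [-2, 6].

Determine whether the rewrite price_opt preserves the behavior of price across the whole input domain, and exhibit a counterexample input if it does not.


Not equivalent: base=0, step=-2 separates them (44 vs 4).
price: total becomes -11; next (abs(6) != (base + total)) evaluates to true; next base becomes 13; next (abs(max(6, total)) != (base - -4)) evaluates to true; next total becomes 22; next final value 44
price_opt: total becomes -11; next (abs(6) != (base + total)) evaluates to true; next base becomes 13; next (max(max(6, total), (-max(6, total))) != (base - -4)) evaluates to true; next total becomes 2; next final value 4
verdict: not equivalent; witness: base=0, step=-2


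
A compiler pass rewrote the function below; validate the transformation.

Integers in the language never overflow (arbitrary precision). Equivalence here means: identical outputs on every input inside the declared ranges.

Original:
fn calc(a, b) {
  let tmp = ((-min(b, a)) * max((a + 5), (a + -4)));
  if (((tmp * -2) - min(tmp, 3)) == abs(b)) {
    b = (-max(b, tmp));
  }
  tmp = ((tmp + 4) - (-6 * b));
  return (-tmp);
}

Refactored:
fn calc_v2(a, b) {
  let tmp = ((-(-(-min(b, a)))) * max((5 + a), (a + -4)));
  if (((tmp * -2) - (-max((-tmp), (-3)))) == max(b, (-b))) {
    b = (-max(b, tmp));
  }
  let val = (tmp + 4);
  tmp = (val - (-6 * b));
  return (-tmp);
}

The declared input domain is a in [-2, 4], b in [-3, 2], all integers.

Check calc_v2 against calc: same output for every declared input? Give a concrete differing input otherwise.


Differences: min/max/abs usage differs; and statement counts differ; and local variable names differ — yet all 42 inputs agree.
verdict: equivalent


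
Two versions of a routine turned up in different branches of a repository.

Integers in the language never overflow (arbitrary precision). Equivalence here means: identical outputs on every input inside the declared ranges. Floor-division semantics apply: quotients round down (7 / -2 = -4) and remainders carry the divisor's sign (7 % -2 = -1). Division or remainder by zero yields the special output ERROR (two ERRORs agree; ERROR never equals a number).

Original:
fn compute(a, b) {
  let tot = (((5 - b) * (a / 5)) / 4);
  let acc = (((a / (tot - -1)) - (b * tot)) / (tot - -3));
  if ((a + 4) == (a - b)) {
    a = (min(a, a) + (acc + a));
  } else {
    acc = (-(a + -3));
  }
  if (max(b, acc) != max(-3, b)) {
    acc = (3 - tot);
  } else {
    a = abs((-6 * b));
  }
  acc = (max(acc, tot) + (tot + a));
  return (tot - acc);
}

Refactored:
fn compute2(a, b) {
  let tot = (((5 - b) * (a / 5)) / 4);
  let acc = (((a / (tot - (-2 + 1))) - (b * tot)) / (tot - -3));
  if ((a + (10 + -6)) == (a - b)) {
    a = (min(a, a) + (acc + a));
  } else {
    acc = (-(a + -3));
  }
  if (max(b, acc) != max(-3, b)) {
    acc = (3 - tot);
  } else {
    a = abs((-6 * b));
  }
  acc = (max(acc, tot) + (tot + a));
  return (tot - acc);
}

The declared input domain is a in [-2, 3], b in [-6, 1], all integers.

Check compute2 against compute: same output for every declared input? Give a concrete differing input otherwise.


This is a faithful refactor — arithmetic usage differs; also constant usage differs, but the computed results match everywhere.
As a probe, take a=0, b=-4: compute runs tot := 0 | acc := 0 | ((a + 4) == (a - b)): true | a := 0 | (max(b, acc) != max(-3, b)): true | acc := 3 | acc := 3 | result -3; compute2 runs tot := 0 | acc := 0 | ((a + (10 + -6)) == (a - b)): true | a := 0 | (max(b, acc) != max(-3, b)): true | acc := 3 | acc := 3 | result -3; both end at -3.
Every one of the 48 inputs gives matching results.
verdict: equivalent


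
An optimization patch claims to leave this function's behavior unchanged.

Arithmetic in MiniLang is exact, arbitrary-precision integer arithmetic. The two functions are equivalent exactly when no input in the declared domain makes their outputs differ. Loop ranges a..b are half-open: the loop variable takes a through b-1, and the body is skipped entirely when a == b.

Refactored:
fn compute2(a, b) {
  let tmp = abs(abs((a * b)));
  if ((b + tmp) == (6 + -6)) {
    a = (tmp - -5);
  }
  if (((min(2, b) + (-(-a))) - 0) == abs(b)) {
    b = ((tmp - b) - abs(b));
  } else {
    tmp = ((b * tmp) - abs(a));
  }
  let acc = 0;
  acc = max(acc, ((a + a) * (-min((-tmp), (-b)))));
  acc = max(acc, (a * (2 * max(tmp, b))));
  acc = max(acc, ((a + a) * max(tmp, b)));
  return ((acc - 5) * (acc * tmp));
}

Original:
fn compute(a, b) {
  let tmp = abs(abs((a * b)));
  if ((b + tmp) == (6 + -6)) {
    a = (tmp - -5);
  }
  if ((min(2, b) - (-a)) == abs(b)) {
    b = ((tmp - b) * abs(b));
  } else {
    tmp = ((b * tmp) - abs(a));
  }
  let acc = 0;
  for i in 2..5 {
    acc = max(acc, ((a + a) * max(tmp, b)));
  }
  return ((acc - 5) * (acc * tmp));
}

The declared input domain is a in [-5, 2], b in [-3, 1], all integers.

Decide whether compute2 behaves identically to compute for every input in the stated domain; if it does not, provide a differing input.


Evaluate both at a=2, b=-1.
compute: tmp=2, then ((b + tmp) == (6 + -6)) is false, then ((min(2, b) - (-a)) == abs(b)) is true, then b=3, then acc=0, then (i=2), then acc=12, then (i=3), then acc=12, then (i=4), then acc=12, then returns 168
compute2: tmp=2, then ((b + tmp) == (6 + -6)) is false, then (((min(2, b) + (-(-a))) - 0) == abs(b)) is true, then b=2, then acc=0, then acc=8, then acc=8, then acc=8, then returns 48
168 and 48 differ, so these are not the same function on this domain.
verdict: not equivalent; witness: a=2, b=-1


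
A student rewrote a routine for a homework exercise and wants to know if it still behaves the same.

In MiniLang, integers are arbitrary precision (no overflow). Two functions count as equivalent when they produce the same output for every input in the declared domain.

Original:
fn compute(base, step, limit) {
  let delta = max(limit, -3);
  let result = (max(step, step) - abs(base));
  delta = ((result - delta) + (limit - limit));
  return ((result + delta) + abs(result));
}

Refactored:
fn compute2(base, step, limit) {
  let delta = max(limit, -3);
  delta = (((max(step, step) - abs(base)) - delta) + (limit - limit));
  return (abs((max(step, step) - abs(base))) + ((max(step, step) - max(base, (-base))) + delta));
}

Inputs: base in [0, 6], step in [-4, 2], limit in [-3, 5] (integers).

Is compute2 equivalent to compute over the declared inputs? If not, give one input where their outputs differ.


Changes here: statement counts differ; arithmetic usage differs; min/max/abs usage differs; local variable names differ; the full 441-point sweep finds no disagreement.
verdict: equivalent


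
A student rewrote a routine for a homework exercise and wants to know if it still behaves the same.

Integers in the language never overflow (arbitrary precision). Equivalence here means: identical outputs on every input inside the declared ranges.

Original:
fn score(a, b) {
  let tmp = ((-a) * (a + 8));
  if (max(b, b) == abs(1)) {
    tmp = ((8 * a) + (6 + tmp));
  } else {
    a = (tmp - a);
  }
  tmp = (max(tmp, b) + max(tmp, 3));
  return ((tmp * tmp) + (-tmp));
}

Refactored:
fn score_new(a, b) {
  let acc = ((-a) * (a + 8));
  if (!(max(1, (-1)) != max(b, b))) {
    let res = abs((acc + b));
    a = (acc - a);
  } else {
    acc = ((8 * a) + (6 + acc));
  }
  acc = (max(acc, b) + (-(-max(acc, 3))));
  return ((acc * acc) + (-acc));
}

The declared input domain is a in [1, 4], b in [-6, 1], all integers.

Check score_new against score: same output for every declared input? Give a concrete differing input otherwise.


Take a=1, b=-6.
score: tmp = -9; (max(b, b) == abs(1)) -> false; a = -10; tmp = -3; return 12
score_new: acc = -9; (!(max(1, (-1)) != max(b, b))) -> false; acc = 5; acc = 10; return 90
12 != 90, so the rewrite changes behavior.
verdict: not equivalent; witness: a=1, b=-6


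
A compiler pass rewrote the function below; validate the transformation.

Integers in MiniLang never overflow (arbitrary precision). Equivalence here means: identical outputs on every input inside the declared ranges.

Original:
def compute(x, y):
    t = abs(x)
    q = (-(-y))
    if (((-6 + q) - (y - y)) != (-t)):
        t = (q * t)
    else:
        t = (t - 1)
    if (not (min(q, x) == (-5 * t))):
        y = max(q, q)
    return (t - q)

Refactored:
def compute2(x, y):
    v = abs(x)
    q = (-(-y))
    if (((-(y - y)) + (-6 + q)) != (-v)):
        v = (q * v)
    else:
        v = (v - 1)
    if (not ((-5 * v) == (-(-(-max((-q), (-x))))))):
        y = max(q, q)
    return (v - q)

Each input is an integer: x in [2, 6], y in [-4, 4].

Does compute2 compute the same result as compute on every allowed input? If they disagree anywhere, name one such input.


Differences: min/max/abs usage differs; also local variable names differ; also arithmetic usage differs — yet all 45 inputs agree.
verdict: equivalent


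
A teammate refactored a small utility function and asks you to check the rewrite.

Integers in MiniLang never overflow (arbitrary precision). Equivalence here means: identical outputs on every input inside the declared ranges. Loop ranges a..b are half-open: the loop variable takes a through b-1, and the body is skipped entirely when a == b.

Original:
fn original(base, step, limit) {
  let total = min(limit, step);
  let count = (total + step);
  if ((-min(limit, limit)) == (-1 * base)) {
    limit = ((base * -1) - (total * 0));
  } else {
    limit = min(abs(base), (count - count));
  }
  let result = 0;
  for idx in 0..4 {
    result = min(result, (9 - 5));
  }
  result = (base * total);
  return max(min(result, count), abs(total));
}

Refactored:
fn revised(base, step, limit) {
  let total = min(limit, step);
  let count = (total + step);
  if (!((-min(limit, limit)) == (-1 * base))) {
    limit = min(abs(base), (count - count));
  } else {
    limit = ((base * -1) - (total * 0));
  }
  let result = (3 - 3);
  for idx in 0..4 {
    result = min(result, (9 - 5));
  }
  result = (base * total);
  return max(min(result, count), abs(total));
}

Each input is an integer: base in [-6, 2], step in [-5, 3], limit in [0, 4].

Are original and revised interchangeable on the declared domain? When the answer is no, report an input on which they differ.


Although arithmetic usage differs; constant usage differs; boolean connective usage differs, 405/405 inputs agree.
verdict: equivalent


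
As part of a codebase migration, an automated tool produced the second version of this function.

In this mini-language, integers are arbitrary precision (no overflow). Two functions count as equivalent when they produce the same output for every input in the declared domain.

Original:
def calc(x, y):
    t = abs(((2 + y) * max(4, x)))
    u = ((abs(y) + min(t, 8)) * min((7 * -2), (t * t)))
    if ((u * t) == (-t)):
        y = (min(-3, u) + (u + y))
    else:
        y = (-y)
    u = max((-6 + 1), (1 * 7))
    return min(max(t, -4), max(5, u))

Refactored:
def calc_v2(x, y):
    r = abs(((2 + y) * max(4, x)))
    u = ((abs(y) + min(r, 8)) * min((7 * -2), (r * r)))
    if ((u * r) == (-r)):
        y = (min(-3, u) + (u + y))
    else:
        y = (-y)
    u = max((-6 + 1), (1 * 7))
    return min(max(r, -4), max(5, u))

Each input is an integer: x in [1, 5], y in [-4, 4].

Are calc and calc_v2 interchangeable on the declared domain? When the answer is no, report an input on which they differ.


Side by side, the visible changes include: local variable names differ.
One worked example (x=4, y=-2) — calc: t=0, then u=-28, then ((u * t) == (-t)) is true, then y=-58, then u=7, then returns 0; calc_v2: r=0, then u=-28, then ((u * r) == (-r)) is true, then y=-58, then u=7, then returns 0; agreement on 0.
Across all 45 domain points the two functions coincide.
verdict: equivalent


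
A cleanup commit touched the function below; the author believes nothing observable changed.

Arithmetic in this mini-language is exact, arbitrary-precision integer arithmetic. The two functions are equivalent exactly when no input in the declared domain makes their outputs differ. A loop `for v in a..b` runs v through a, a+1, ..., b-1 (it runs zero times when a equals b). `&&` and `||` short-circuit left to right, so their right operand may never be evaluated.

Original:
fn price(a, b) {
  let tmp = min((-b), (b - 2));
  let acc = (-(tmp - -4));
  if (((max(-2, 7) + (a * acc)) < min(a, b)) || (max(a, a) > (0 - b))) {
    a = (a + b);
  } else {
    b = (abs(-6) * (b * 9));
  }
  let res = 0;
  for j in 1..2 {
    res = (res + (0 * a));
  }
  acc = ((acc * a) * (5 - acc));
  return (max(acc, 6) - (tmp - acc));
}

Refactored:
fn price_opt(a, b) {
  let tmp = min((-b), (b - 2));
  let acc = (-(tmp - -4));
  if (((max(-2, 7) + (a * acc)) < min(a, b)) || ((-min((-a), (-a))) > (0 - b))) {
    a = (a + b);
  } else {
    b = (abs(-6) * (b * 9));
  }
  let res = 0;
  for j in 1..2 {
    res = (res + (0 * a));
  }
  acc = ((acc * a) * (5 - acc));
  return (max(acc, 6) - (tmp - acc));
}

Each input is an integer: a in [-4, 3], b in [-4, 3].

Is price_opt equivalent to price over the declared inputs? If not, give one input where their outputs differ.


Side by side, the visible changes include: min/max/abs usage differs.
Tracing a=-4, b=1: price: tmp = -1; acc = -3; (((max(-2, 7) + (a * acc)) < min(a, b)) || (max(a, a) > (0 - b))) -> false; b = 54; res = 0; [j=1]; res = 0; acc = 96; return 193 | price_opt: tmp = -1; acc = -3; (((max(-2, 7) + (a * acc)) < min(a, b)) || ((-min((-a), (-a))) > (0 - b))) -> false; b = 54; res = 0; [j=1]; res = 0; acc = 96; return 193 — matching result 193.
Every one of the 64 inputs gives matching results.
verdict: equivalent


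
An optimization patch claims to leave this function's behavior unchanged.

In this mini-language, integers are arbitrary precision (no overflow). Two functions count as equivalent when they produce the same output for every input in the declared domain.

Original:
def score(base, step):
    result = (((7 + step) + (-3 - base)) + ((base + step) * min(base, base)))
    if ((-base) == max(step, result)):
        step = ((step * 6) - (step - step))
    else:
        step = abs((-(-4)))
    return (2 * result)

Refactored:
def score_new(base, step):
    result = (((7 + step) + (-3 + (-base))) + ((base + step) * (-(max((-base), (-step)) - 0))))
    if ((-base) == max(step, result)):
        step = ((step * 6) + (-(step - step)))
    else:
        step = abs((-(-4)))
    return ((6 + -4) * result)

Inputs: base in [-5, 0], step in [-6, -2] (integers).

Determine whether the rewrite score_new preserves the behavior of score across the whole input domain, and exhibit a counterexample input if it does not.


There is a counterexample at base=-5, step=-6: 116 on one side, 138 on the other.
score: result := 58 | ((-base) == max(step, result)): false | step := 4 | result 116
score_new: result := 69 | ((-base) == max(step, result)): false | step := 4 | result 138
verdict: not equivalent; witness: base=-5, step=-6


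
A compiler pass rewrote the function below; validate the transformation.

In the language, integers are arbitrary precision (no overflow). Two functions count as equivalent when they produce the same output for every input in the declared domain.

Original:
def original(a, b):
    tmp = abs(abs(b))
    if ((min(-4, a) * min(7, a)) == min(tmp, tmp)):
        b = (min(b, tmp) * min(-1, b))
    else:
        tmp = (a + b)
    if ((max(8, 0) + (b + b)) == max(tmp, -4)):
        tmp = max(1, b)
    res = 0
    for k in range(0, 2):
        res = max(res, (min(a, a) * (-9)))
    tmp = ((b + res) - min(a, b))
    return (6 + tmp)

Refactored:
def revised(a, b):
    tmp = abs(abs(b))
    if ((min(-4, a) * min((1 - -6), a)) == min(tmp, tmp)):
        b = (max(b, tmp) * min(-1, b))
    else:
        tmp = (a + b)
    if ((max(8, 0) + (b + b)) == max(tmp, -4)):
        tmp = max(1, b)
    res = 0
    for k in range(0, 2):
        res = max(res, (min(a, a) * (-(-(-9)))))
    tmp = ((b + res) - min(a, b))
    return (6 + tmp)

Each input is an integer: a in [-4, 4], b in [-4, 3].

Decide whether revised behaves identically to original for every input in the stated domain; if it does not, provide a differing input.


Not equivalent: a=-1, b=-4 separates them (32 vs 15).
original: tmp becomes 4; next ((min(-4, a) * min(7, a)) == min(tmp, tmp)) evaluates to true; next b becomes 16; next ((max(8, 0) + (b + b)) == max(tmp, -4)) evaluates to false; next res becomes 0; next at k=0:; next res becomes 9; next at k=1:; next res becomes 9; next tmp becomes 26; next final value 32
revised: tmp becomes 4; next ((min(-4, a) * min((1 - -6), a)) == min(tmp, tmp)) evaluates to true; next b becomes -16; next ((max(8, 0) + (b + b)) == max(tmp, -4)) evaluates to false; next res becomes 0; next at k=0:; next res becomes 9; next at k=1:; next res becomes 9; next tmp becomes 9; next final value 15
verdict: not equivalent; witness: a=-1, b=-4
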